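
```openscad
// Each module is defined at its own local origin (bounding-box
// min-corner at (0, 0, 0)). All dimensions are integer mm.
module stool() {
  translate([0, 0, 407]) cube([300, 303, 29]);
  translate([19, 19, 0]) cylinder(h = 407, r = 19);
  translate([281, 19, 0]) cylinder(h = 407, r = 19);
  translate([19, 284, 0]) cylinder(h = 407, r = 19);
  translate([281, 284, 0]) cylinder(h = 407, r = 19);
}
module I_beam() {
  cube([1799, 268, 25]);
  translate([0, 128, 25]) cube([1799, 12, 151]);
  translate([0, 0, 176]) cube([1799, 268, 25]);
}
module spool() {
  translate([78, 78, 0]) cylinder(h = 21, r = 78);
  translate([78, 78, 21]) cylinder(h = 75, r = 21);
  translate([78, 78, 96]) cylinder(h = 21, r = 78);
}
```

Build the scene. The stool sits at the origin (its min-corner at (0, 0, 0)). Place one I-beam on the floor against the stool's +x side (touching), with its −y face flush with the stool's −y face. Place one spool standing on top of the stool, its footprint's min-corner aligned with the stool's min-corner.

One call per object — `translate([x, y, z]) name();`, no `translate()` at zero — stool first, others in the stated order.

stool();
translate([300, 0, 0]) I_beam();
translate([0, 0, 436]) spool();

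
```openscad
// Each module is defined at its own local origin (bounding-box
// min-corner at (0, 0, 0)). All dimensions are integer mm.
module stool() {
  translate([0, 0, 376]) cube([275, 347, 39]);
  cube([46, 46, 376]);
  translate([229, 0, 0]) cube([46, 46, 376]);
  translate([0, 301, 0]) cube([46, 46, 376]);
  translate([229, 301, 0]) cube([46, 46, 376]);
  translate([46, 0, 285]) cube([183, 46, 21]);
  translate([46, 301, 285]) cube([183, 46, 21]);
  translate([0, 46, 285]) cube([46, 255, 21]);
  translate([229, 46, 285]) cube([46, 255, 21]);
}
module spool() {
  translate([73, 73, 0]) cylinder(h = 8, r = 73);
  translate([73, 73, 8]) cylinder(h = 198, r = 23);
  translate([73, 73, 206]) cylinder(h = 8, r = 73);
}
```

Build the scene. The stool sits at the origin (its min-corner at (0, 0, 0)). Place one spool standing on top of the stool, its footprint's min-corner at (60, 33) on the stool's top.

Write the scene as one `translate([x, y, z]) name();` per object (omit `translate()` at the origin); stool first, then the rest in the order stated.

stool();
translate([60, 33, 415]) spool();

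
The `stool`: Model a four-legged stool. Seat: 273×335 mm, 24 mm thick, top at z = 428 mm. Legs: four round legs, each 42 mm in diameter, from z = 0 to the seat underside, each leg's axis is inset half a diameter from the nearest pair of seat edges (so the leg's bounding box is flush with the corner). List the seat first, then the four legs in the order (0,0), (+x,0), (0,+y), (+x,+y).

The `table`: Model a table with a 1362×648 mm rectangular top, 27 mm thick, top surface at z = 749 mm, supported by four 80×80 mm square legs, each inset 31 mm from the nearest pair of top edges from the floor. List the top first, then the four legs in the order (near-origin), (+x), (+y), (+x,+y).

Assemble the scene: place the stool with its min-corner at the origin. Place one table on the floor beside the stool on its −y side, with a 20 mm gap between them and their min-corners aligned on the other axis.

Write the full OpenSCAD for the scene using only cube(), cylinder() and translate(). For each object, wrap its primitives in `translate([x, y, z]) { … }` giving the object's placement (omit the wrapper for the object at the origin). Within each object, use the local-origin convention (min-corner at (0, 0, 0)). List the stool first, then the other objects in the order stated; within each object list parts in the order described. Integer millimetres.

translate([0, 0, 404]) cube([273, 335, 24]);
translate([21, 21, 0]) cylinder(h = 404, r = 21);
translate([252, 21, 0]) cylinder(h = 404, r = 21);
translate([21, 314, 0]) cylinder(h = 404, r = 21);
translate([252, 314, 0]) cylinder(h = 404, r = 21);
translate([0, -668, 0]) {
  translate([0, 0, 722]) cube([1362, 648, 27]);
  translate([31, 31, 0]) cube([80, 80, 722]);
  translate([1251, 31, 0]) cube([80, 80, 722]);
  translate([31, 537, 0]) cube([80, 80, 722]);
  translate([1251, 537, 0]) cube([80, 80, 722]);
}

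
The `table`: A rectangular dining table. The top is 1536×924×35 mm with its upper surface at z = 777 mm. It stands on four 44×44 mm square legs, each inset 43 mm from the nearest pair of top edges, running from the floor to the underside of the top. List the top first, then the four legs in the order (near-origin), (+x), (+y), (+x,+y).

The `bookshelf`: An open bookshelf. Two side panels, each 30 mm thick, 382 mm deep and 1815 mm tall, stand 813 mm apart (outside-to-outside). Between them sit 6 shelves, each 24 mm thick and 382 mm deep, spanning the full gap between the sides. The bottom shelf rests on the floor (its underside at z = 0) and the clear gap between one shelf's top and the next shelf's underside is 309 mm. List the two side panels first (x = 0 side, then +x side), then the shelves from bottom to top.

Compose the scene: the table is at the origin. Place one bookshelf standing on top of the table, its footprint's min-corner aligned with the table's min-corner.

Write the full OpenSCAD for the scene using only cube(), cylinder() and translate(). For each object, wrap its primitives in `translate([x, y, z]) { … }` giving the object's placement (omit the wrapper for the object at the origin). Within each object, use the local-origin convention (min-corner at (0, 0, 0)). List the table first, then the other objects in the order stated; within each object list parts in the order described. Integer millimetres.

translate([0, 0, 742]) cube([1536, 924, 35]);
translate([43, 43, 0]) cube([44, 44, 742]);
translate([1449, 43, 0]) cube([44, 44, 742]);
translate([43, 837, 0]) cube([44, 44, 742]);
translate([1449, 837, 0]) cube([44, 44, 742]);
translate([0, 0, 777]) {
  cube([30, 382, 1815]);
  translate([783, 0, 0]) cube([30, 382, 1815]);
  translate([30, 0, 0]) cube([753, 382, 24]);
  translate([30, 0, 333]) cube([753, 382, 24]);
  translate([30, 0, 666]) cube([753, 382, 24]);
  translate([30, 0, 999]) cube([753, 382, 24]);
  translate([30, 0, 1332]) cube([753, 382, 24]);
  translate([30, 0, 1665]) cube([753, 382, 24]);
}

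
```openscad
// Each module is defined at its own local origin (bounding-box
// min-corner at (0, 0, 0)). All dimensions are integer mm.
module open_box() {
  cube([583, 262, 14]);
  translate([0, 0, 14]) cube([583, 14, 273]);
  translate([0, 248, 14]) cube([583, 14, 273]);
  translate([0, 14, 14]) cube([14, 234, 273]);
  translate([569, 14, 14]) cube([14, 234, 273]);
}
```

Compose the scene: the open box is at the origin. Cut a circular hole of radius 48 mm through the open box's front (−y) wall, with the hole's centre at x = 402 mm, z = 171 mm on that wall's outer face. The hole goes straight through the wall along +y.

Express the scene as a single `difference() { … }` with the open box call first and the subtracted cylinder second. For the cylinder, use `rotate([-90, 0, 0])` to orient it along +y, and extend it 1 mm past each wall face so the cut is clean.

difference() {
  open_box();
  translate([402, -1, 171]) rotate([-90, 0, 0]) cylinder(h = 16, r = 48);
}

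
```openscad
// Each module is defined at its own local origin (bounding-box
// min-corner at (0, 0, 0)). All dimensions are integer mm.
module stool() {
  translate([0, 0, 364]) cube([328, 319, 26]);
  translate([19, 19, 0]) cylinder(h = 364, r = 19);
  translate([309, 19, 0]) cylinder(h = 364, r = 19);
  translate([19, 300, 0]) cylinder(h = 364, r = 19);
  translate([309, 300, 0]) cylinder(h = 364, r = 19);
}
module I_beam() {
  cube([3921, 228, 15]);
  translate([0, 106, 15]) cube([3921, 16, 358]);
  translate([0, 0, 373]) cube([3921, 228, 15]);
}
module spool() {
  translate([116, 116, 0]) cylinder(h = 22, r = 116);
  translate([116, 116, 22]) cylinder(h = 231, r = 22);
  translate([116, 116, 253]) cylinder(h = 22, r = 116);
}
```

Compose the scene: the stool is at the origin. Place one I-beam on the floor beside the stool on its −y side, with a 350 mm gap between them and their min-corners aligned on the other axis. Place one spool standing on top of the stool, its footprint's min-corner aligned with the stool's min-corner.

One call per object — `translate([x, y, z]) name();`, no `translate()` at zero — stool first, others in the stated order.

stool();
translate([0, -578, 0]) I_beam();
translate([0, 0, 390]) spool();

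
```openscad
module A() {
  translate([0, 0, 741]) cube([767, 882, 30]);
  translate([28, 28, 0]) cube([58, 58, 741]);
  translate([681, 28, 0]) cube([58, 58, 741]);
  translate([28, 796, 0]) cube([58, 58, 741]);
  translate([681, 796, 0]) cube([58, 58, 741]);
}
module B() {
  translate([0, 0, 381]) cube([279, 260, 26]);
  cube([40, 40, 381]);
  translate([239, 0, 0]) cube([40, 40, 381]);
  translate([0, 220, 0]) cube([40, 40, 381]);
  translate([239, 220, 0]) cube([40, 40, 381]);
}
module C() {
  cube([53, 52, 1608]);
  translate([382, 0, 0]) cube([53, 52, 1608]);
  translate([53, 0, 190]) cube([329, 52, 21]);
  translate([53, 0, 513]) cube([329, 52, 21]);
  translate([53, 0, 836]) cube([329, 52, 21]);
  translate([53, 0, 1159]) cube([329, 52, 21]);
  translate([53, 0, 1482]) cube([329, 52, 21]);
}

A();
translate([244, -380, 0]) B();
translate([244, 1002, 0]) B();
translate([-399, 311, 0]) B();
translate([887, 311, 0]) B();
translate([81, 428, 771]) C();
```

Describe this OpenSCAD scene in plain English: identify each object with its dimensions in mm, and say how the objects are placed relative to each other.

A is a table: top 767 mm (x) × 882 mm (y), 30 mm thick, upper face at z = 771 mm, on four 58×58 mm square legs, each inset 28 mm from the nearest pair of top edges, running from z = 0 to the bottom of the top.

B is a four-legged stool. The seat is 279×260 mm, 26 mm thick, top at z = 407 mm. It stands on four square legs, each 40×40 mm in cross-section, from z = 0 to the seat underside, each flush with a corner of the seat.

C is a straight ladder. Two 53×52 mm vertical rails, 1608 mm tall, stand 435 mm apart (outside-to-outside) with their front faces coplanar on the −y side. 5 rungs, each 52 mm deep and 21 mm tall, span between the inner faces of the rails, front faces flush with the rails. The lowest rung's underside is at z = 190 mm and rungs are spaced 323 mm apart (underside to underside).

Four stools sit around the table at the −y, +y, −x, +x sides. The ladder is on top of the table.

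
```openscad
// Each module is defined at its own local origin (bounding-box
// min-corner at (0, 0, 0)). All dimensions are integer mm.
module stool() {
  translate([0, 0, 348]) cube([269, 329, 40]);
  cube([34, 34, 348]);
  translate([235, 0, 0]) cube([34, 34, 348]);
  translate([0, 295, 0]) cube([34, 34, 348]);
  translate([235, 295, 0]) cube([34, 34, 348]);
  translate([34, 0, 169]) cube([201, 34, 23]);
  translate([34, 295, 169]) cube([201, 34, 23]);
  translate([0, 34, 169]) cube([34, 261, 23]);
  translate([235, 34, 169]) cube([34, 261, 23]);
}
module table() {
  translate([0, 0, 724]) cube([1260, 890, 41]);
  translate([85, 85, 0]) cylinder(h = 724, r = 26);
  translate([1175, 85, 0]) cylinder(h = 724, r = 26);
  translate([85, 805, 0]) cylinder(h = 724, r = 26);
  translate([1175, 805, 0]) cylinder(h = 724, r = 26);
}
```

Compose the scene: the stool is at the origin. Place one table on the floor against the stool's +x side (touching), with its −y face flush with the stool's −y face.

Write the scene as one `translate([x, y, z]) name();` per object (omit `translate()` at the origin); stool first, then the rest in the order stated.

stool();
translate([269, 0, 0]) table();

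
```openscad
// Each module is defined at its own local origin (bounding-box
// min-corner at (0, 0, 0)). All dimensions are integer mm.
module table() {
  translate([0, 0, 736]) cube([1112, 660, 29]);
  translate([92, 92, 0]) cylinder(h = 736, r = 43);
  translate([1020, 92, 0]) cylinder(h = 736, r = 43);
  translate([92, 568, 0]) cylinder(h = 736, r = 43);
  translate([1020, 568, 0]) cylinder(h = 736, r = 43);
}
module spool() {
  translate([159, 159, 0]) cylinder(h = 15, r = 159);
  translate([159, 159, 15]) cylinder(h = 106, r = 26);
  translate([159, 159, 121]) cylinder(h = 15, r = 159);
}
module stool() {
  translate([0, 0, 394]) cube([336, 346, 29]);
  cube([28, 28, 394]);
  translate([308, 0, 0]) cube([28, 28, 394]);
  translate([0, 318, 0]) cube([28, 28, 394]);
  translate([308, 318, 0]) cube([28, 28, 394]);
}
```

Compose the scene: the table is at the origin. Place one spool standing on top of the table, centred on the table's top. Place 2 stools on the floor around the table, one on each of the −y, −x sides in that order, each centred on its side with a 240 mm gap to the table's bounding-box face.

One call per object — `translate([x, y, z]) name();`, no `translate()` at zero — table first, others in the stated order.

table();
translate([397, 171, 765]) spool();
translate([388, -586, 0]) stool();
translate([-576, 157, 0]) stool();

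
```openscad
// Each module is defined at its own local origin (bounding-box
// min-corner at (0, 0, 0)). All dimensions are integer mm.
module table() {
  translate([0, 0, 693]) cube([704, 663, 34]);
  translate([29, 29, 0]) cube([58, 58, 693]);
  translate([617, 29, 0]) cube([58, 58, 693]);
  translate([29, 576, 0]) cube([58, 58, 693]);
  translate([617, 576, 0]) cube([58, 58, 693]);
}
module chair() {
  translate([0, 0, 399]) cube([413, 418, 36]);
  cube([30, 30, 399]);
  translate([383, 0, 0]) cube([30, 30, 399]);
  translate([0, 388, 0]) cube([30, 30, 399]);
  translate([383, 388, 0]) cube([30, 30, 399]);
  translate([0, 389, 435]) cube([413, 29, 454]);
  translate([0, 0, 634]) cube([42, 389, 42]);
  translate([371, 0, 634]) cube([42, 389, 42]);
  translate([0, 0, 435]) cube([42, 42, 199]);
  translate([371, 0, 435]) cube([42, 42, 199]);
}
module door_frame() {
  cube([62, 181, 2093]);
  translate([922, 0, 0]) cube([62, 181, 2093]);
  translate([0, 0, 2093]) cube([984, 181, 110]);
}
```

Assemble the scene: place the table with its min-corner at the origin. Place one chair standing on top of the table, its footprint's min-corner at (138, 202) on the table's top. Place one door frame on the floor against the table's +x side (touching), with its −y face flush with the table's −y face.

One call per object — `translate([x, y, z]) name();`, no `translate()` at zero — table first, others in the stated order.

table();
translate([138, 202, 727]) chair();
translate([704, 0, 0]) door_frame();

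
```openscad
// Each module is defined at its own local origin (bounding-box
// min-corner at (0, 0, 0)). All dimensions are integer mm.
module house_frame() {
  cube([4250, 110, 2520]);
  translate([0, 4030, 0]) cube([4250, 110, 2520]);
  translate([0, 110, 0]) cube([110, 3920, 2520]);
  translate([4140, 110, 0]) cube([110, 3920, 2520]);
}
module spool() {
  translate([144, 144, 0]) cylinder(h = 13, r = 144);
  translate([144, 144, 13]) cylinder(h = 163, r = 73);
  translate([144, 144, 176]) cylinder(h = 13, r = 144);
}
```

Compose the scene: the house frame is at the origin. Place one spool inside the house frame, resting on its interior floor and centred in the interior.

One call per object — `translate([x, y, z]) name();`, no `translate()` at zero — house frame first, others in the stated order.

house_frame();
translate([1981, 1926, 0]) spool();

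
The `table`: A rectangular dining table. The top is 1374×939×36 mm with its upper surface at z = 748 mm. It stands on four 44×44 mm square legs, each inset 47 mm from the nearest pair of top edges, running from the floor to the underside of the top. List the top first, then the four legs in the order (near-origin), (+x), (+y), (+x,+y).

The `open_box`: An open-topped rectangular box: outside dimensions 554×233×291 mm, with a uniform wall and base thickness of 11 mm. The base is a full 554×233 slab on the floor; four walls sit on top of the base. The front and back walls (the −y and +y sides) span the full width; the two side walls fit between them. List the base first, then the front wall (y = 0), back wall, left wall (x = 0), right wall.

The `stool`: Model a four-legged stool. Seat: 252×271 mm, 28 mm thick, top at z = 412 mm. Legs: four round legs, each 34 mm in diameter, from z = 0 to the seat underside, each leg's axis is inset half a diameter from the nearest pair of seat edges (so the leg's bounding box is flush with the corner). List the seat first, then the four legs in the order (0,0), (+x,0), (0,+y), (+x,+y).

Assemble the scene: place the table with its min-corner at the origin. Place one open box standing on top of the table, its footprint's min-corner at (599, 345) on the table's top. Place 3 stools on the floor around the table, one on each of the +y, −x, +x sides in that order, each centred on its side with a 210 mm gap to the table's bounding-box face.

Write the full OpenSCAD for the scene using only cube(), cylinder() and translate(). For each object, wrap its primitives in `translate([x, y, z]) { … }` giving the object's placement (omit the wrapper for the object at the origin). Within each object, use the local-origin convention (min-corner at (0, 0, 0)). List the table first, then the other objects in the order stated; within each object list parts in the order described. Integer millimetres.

translate([0, 0, 712]) cube([1374, 939, 36]);
translate([47, 47, 0]) cube([44, 44, 712]);
translate([1283, 47, 0]) cube([44, 44, 712]);
translate([47, 848, 0]) cube([44, 44, 712]);
translate([1283, 848, 0]) cube([44, 44, 712]);
translate([599, 345, 748]) {
  cube([554, 233, 11]);
  translate([0, 0, 11]) cube([554, 11, 280]);
  translate([0, 222, 11]) cube([554, 11, 280]);
  translate([0, 11, 11]) cube([11, 211, 280]);
  translate([543, 11, 11]) cube([11, 211, 280]);
}
translate([561, 1149, 0]) {
  translate([0, 0, 384]) cube([252, 271, 28]);
  translate([17, 17, 0]) cylinder(h = 384, r = 17);
  translate([235, 17, 0]) cylinder(h = 384, r = 17);
  translate([17, 254, 0]) cylinder(h = 384, r = 17);
  translate([235, 254, 0]) cylinder(h = 384, r = 17);
}
translate([-462, 334, 0]) {
  translate([0, 0, 384]) cube([252, 271, 28]);
  translate([17, 17, 0]) cylinder(h = 384, r = 17);
  translate([235, 17, 0]) cylinder(h = 384, r = 17);
  translate([17, 254, 0]) cylinder(h = 384, r = 17);
  translate([235, 254, 0]) cylinder(h = 384, r = 17);
}
translate([1584, 334, 0]) {
  translate([0, 0, 384]) cube([252, 271, 28]);
  translate([17, 17, 0]) cylinder(h = 384, r = 17);
  translate([235, 17, 0]) cylinder(h = 384, r = 17);
  translate([17, 254, 0]) cylinder(h = 384, r = 17);
  translate([235, 254, 0]) cylinder(h = 384, r = 17);
}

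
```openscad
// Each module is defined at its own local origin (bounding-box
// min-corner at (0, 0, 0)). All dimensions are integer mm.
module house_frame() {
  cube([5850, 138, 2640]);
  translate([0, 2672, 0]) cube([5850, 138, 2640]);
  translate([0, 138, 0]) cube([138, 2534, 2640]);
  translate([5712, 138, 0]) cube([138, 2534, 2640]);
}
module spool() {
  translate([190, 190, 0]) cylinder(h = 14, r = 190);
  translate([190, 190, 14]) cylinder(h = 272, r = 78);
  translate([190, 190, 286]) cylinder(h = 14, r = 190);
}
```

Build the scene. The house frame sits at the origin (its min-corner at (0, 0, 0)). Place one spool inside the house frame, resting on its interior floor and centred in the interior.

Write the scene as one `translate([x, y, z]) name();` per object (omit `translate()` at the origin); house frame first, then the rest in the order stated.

house_frame();
translate([2735, 1215, 0]) spool();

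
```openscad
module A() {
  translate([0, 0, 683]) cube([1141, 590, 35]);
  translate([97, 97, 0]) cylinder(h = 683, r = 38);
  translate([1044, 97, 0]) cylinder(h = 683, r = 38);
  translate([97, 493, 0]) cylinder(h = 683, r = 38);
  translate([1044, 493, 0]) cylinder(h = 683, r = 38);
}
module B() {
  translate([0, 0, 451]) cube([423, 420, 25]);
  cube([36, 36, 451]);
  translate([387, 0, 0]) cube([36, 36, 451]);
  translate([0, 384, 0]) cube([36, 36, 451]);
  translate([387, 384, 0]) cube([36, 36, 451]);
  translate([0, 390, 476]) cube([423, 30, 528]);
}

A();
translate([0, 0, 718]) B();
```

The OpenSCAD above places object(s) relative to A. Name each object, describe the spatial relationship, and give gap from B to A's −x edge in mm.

A is a table. B is a chair. The chair is on top of the table. The gap from the chair to the table's −x edge is 0 mm.

The chair's min-x is at 0; the table's min-x is 0; gap = 0 mm.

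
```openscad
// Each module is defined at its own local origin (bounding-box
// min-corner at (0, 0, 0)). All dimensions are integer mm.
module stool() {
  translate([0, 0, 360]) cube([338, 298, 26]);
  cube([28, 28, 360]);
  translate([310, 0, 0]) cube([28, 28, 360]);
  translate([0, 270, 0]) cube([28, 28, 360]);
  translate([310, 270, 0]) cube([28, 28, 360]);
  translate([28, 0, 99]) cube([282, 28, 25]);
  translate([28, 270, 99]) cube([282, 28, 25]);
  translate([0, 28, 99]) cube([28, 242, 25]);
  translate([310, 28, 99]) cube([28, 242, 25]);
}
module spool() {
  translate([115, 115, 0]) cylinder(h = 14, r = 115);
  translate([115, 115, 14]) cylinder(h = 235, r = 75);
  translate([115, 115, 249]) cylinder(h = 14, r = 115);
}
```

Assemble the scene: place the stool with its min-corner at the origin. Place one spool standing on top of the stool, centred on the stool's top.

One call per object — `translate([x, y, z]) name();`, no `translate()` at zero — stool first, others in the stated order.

stool();
translate([54, 34, 386]) spool();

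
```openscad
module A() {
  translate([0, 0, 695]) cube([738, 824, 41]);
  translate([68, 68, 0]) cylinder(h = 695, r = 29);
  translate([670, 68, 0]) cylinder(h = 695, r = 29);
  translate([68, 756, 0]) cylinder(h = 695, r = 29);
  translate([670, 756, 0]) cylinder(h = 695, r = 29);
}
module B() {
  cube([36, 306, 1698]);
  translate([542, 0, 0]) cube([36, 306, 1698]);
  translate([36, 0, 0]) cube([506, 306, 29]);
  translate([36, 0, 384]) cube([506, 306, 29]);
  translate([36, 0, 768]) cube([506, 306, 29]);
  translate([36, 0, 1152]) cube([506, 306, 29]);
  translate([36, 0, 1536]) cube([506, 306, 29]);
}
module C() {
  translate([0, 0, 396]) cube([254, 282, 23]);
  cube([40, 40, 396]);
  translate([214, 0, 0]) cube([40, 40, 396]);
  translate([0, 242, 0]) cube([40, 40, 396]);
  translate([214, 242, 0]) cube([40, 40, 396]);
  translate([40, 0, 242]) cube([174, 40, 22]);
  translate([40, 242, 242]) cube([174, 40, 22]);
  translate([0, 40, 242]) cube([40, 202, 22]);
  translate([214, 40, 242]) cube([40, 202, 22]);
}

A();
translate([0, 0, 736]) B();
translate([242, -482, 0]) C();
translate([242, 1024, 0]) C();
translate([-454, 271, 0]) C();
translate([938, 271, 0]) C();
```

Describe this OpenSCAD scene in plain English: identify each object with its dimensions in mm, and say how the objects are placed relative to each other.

A is a rectangular dining table. The top is 738×824×41 mm with its upper surface at z = 736 mm. It stands on four round legs of 58 mm diameter, each leg's bounding box inset 39 mm from the nearest pair of top edges, running from the floor to the underside of the top.

B is an open bookshelf. Two side panels, each 36 mm thick, 306 mm deep and 1698 mm tall, stand 578 mm apart (outside-to-outside). Between them sit 5 shelves, each 29 mm thick and 306 mm deep, spanning the full gap between the sides. The bottom shelf rests on the floor (its underside at z = 0) and the clear gap between one shelf's top and the next shelf's underside is 355 mm.

C is a four-legged stool. The seat is 254×282 mm, 23 mm thick, top at z = 419 mm. It stands on four square legs, each 40×40 mm in cross-section, from z = 0 to the seat underside, each flush with a corner of the seat. Four stretchers, 40 mm wide and 22 mm tall, connect adjacent legs with their undersides at z = 242 mm, each running between the inner faces of the legs it joins and aligned with the legs' outer faces on the other axis.

The bookshelf is on top of the table. Four stools sit around the table at the −y, +y, −x, +x sides.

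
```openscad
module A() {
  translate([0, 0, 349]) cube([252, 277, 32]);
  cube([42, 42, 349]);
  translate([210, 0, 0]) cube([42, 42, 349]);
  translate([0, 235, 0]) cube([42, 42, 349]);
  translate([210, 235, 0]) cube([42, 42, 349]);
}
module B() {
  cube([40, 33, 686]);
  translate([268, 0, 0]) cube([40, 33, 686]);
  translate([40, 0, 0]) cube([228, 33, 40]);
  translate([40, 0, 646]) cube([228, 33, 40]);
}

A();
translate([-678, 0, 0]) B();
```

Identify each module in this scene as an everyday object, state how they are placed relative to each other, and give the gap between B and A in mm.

A is a stool. B is a picture frame. The picture frame is on the floor beside the stool on its −x side. The gap between the picture frame and the stool is 370 mm.

The picture frame's nearest face is 370 mm from the stool's −x face.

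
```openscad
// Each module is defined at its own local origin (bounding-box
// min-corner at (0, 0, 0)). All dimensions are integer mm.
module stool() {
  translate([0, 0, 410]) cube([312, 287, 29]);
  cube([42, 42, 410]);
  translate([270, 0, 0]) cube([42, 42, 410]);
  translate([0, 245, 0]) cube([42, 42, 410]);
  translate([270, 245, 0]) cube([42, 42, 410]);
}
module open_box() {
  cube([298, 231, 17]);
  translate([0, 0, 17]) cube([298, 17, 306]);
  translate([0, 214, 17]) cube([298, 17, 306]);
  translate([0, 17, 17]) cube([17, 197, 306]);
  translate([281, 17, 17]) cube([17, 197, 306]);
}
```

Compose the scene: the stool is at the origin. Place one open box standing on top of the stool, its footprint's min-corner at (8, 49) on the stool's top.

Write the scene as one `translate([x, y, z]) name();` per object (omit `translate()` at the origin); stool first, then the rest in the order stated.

stool();
translate([8, 49, 439]) open_box();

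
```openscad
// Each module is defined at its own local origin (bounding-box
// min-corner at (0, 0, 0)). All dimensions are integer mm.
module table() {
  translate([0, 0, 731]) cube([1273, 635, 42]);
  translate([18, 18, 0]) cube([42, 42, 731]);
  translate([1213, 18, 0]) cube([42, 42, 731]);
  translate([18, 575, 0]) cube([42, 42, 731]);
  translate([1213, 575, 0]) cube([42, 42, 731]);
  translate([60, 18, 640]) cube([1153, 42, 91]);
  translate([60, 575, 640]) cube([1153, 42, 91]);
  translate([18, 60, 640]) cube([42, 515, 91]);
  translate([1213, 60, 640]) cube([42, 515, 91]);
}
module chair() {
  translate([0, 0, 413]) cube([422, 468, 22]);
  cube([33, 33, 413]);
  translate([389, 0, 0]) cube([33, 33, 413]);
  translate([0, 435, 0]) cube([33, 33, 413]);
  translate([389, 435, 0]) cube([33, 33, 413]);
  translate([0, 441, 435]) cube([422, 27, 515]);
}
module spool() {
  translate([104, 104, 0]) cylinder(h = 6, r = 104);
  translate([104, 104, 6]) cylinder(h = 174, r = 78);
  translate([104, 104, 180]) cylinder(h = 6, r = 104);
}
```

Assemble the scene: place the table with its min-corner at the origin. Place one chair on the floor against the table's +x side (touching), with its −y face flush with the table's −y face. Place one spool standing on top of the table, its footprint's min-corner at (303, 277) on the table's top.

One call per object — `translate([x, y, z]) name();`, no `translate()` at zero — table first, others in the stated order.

table();
translate([1273, 0, 0]) chair();
translate([303, 277, 773]) spool();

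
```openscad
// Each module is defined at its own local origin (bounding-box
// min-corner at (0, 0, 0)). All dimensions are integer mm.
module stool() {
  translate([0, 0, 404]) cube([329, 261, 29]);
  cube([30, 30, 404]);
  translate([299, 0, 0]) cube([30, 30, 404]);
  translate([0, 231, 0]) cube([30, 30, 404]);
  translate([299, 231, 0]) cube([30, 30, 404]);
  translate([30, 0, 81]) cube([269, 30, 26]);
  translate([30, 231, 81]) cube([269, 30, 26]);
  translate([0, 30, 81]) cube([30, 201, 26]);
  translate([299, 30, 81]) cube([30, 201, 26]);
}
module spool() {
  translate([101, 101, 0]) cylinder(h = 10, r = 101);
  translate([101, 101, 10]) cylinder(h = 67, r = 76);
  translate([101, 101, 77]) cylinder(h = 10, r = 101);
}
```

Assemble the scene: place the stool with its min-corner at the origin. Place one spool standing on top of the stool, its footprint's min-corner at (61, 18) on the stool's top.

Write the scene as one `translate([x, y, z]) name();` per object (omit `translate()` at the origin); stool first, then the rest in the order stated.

stool();
translate([61, 18, 433]) spool();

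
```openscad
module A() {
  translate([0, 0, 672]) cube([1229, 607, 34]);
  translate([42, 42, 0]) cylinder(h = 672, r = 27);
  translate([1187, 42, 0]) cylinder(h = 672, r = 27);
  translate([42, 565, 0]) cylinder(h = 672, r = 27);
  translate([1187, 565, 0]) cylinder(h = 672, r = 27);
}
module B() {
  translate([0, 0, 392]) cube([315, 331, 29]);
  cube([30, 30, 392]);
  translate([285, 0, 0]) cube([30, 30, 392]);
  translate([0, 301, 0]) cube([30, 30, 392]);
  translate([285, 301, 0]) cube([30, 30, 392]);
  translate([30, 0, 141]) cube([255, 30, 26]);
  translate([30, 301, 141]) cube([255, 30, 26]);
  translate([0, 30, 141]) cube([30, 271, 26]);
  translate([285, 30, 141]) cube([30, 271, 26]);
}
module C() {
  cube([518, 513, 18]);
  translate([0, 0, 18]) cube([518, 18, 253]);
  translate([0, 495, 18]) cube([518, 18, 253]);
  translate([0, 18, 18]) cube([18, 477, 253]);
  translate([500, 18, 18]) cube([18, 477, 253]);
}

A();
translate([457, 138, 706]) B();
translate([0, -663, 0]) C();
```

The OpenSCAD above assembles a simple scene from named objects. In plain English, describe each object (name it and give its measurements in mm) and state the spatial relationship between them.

A is a table with a 1229×607 mm rectangular top, 34 mm thick, top surface at z = 706 mm, supported by four round legs of 54 mm diameter, each leg's bounding box inset 15 mm from the nearest pair of top edges, running from the floor.

B is a simple wooden stool: a rectangular seat 315 mm (x) by 331 mm (y), 29 mm thick, top face at z = 421 mm, on four square legs, each 30×30 mm in cross-section. The legs rest on z = 0, each flush with a corner of the seat. Four stretchers, 30 mm wide and 26 mm tall, connect adjacent legs with their undersides at z = 141 mm, each running between the inner faces of the legs it joins and aligned with the legs' outer faces on the other axis.

C is an open storage box with external size 518×513×271 mm and wall thickness 18 mm (the base is also 18 mm thick). The base covers the whole footprint; the four walls stand on the base, with the y-facing walls full-width and the x-facing walls fitting between their inner faces.

The stool is on top of the table, centred. The open box is on the floor beside the table on its −y side.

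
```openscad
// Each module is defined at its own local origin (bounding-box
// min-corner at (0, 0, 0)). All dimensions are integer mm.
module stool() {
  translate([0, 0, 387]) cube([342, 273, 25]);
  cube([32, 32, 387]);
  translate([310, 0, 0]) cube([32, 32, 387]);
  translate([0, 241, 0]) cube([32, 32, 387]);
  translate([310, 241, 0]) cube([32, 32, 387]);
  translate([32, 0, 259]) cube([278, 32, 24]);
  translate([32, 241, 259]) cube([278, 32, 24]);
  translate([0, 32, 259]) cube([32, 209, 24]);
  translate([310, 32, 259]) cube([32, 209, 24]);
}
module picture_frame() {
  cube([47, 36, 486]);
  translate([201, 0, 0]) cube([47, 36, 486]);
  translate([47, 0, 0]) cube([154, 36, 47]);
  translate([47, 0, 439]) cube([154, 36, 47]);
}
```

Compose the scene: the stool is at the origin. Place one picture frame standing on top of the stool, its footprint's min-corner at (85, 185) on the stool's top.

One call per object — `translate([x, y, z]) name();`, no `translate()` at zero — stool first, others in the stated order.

stool();
translate([85, 185, 412]) picture_frame();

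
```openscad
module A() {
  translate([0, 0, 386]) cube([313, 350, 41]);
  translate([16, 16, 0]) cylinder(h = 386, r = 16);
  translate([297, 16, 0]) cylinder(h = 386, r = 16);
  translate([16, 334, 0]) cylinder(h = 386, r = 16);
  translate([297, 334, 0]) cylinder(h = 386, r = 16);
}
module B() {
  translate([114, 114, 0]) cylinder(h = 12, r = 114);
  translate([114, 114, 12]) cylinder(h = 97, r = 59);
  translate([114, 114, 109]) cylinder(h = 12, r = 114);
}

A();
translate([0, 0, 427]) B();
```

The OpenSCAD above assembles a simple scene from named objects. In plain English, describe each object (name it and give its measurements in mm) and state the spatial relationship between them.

A is a four-legged stool. The seat is a 313×350×41 mm slab whose top surface is at z = 427 mm; four round legs, each 32 mm in diameter, run from the floor (z = 0) to the underside of the seat, each leg's axis is inset half a diameter from the nearest pair of seat edges (so the leg's bounding box is flush with the corner).

B is a spool: two coaxial disc flanges of radius 114 mm and thickness 12 mm, joined by a core cylinder of radius 59 mm and height 97 mm. The lower flange rests on z = 0 and the three cylinders share a vertical axis.

The spool is on top of the stool.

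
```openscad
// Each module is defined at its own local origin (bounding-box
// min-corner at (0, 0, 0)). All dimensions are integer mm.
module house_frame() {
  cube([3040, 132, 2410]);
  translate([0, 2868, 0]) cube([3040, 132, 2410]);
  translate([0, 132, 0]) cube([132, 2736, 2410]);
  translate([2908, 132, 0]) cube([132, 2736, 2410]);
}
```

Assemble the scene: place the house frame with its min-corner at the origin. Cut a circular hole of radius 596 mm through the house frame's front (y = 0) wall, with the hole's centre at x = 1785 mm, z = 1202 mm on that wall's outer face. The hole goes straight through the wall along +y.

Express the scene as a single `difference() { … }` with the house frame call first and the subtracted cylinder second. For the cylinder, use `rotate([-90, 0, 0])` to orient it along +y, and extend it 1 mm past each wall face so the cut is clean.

difference() {
  house_frame();
  translate([1785, -1, 1202]) rotate([-90, 0, 0]) cylinder(h = 134, r = 596);
}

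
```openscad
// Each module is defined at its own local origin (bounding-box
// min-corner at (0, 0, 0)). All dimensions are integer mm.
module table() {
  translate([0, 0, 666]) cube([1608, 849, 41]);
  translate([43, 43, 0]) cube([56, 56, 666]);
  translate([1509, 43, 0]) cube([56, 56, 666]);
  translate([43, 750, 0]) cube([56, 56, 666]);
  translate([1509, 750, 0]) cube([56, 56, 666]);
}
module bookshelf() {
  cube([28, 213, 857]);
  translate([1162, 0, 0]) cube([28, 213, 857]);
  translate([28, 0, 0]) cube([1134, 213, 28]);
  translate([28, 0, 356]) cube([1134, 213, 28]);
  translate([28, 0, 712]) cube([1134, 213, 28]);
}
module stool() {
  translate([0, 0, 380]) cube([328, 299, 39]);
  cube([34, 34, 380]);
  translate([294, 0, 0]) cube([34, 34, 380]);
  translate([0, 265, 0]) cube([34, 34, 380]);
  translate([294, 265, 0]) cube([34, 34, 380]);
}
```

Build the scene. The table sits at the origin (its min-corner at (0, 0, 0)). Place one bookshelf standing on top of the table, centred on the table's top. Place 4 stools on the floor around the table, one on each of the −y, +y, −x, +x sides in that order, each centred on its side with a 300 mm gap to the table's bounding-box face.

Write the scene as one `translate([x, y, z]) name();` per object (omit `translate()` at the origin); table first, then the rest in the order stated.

table();
translate([209, 318, 707]) bookshelf();
translate([640, -599, 0]) stool();
translate([640, 1149, 0]) stool();
translate([-628, 275, 0]) stool();
translate([1908, 275, 0]) stool();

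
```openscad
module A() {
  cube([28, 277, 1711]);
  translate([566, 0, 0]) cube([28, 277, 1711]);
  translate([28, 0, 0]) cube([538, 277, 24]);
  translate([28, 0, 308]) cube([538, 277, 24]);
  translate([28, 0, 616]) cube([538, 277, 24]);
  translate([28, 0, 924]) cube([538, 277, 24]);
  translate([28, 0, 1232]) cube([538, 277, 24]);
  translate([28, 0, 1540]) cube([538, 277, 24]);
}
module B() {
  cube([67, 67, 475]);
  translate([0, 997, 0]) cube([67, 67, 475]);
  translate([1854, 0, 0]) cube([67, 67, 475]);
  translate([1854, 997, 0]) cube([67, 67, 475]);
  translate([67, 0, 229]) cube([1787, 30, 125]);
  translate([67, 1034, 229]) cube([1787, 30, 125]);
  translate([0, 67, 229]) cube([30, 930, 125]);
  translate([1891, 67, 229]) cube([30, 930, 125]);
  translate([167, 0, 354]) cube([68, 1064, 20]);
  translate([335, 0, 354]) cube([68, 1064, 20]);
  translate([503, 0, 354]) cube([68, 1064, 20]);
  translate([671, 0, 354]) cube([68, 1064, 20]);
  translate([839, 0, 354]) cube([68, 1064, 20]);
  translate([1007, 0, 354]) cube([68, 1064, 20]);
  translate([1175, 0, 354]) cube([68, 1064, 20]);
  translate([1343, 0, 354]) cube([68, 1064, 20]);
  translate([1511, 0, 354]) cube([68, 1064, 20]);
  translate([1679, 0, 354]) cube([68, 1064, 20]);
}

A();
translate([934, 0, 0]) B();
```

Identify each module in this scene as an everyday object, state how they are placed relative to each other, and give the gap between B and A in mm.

A is a bookshelf. B is a bed frame. The bed frame is on the floor beside the bookshelf on its +x side. The gap between the bed frame and the bookshelf is 340 mm.

The bed frame's nearest face is 340 mm from the bookshelf's +x face.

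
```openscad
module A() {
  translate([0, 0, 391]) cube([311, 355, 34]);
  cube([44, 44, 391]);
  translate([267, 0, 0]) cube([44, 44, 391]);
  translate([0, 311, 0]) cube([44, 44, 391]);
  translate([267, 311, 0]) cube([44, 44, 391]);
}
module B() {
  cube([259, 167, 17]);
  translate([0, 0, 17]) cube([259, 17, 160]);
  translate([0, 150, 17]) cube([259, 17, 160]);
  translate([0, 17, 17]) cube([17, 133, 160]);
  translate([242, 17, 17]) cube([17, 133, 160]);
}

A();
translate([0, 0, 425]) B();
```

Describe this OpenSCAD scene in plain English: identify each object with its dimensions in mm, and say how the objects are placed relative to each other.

A is a simple wooden stool: a rectangular seat 311 mm (x) by 355 mm (y), 34 mm thick, top face at z = 425 mm, on four square legs, each 44×44 mm in cross-section. The legs rest on z = 0, each flush with a corner of the seat.

B is an open-topped rectangular box: outside dimensions 259×167×177 mm, with a uniform wall and base thickness of 17 mm. The base is a full 259×167 slab on the floor; four walls sit on top of the base. The front and back walls (the −y and +y sides) span the full width; the two side walls fit between them.

The open box is on top of the stool.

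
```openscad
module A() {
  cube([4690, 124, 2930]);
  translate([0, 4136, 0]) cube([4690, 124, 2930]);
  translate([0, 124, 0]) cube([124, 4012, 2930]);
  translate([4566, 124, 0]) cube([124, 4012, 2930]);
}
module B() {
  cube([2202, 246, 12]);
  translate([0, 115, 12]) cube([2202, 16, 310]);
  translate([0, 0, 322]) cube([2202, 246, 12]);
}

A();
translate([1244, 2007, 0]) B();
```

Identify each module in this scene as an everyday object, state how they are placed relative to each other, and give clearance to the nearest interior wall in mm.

A is a house frame. B is an I-beam. The I-beam sits inside the house frame, centred. The clearance to the nearest interior wall is 1120 mm.

Clearances: x = 1120, y = 1883; minimum 1120 mm.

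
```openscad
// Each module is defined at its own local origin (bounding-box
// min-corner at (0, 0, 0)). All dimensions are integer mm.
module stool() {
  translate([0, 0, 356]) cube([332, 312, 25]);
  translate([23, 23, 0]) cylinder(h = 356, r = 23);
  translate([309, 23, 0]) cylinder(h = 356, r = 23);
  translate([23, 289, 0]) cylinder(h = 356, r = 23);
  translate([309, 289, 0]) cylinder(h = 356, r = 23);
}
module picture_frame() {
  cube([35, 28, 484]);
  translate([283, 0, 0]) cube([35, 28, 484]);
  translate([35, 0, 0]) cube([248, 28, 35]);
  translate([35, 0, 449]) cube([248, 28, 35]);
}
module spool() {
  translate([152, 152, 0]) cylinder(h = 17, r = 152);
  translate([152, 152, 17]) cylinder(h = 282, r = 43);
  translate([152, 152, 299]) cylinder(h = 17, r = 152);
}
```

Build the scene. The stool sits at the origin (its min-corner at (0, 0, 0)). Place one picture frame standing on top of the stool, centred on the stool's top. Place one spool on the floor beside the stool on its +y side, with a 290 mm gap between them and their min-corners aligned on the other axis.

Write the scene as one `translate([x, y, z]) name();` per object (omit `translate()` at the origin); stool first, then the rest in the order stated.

stool();
translate([7, 142, 381]) picture_frame();
translate([0, 602, 0]) spool();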